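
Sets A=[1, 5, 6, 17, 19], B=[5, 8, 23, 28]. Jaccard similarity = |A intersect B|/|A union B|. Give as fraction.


A intersect B = [5]
|A intersect B| = 1
A union B = [1, 5, 6, 8, 17, 19, 23, 28]
|A union B| = 8
Jaccard = 1/8 = 1/8

1/8


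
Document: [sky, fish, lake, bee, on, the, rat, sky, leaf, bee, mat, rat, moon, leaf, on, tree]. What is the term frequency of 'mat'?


Document has 16 words
Scanning for 'mat':
Found at positions: [10]
Count = 1

1


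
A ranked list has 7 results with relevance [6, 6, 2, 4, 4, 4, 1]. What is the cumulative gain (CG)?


Cumulative Gain = sum of relevance scores
Position 1: rel=6, running sum=6
Position 2: rel=6, running sum=12
Position 3: rel=2, running sum=14
Position 4: rel=4, running sum=18
Position 5: rel=4, running sum=22
Position 6: rel=4, running sum=26
Position 7: rel=1, running sum=27
CG = 27

27


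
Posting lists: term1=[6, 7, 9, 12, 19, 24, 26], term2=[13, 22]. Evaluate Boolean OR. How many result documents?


Boolean OR: find union of posting lists
term1 docs: [6, 7, 9, 12, 19, 24, 26]
term2 docs: [13, 22]
Union: [6, 7, 9, 12, 13, 19, 22, 24, 26]
|union| = 9

9


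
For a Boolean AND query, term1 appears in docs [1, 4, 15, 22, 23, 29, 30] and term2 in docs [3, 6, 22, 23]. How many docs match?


Boolean AND: find intersection of posting lists
term1 docs: [1, 4, 15, 22, 23, 29, 30]
term2 docs: [3, 6, 22, 23]
Intersection: [22, 23]
|intersection| = 2

2


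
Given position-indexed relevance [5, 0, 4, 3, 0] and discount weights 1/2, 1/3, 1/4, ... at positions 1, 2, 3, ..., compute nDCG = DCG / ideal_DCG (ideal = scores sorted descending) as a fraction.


Position discount weights w_i = 1/(i+1) for i=1..5:
Weights = [1/2, 1/3, 1/4, 1/5, 1/6]
Actual relevance: [5, 0, 4, 3, 0]
DCG = 5/2 + 0/3 + 4/4 + 3/5 + 0/6 = 41/10
Ideal relevance (sorted desc): [5, 4, 3, 0, 0]
Ideal DCG = 5/2 + 4/3 + 3/4 + 0/5 + 0/6 = 55/12
nDCG = DCG / ideal_DCG = 41/10 / 55/12 = 246/275

246/275


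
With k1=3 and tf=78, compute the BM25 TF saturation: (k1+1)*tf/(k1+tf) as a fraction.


BM25 TF component = (k1+1)*tf / (k1+tf)
k1 = 3, tf = 78
Numerator = (3+1)*78 = 312
Denominator = 3 + 78 = 81
= 312/81 = 104/27

104/27


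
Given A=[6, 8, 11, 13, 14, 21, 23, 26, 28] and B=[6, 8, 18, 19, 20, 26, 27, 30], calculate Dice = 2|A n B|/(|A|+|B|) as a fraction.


A intersect B = [6, 8, 26]
|A intersect B| = 3
|A| = 9, |B| = 8
Dice = 2*3 / (9+8)
= 6 / 17 = 6/17

6/17


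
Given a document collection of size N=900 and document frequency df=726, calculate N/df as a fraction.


IDF ratio = N / df
= 900 / 726
= 150/121

150/121


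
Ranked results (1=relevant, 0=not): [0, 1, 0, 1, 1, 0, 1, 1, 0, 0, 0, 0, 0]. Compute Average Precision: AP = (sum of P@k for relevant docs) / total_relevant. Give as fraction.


Computing P@k for each relevant position:
Position 1: not relevant
Position 2: relevant, P@2 = 1/2 = 1/2
Position 3: not relevant
Position 4: relevant, P@4 = 2/4 = 1/2
Position 5: relevant, P@5 = 3/5 = 3/5
Position 6: not relevant
Position 7: relevant, P@7 = 4/7 = 4/7
Position 8: relevant, P@8 = 5/8 = 5/8
Position 9: not relevant
Position 10: not relevant
Position 11: not relevant
Position 12: not relevant
Position 13: not relevant
Sum of P@k = 1/2 + 1/2 + 3/5 + 4/7 + 5/8 = 783/280
AP = 783/280 / 5 = 783/1400

783/1400


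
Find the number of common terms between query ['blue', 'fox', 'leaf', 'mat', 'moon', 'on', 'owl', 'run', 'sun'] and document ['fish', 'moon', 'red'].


Query terms: ['blue', 'fox', 'leaf', 'mat', 'moon', 'on', 'owl', 'run', 'sun']
Document terms: ['fish', 'moon', 'red']
Common terms: ['moon']
Overlap count = 1

1


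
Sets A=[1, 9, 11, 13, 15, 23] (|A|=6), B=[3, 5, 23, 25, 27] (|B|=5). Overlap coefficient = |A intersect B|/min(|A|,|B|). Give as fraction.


A intersect B = [23]
|A intersect B| = 1
min(|A|, |B|) = min(6, 5) = 5
Overlap = 1 / 5 = 1/5

1/5


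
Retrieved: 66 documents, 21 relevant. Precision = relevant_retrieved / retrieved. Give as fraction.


Precision = relevant_retrieved / total_retrieved
= 21 / 66
= 21 / (21 + 45)
= 7/22

7/22


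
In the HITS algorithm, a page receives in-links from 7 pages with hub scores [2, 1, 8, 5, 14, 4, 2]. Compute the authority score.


Authority = sum of hub scores of in-linkers
In-link 1: hub score = 2
In-link 2: hub score = 1
In-link 3: hub score = 8
In-link 4: hub score = 5
In-link 5: hub score = 14
In-link 6: hub score = 4
In-link 7: hub score = 2
Authority = 2 + 1 + 8 + 5 + 14 + 4 + 2 = 36

36


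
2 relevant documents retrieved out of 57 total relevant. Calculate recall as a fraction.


Recall = retrieved_relevant / total_relevant
= 2 / 57
= 2 / (2 + 55)
= 2/57

2/57


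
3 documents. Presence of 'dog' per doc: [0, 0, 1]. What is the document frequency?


Checking each document for 'dog':
Doc 1: absent
Doc 2: absent
Doc 3: present
df = sum of presences = 0 + 0 + 1 = 1

1


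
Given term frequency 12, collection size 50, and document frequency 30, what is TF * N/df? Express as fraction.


TF * (N/df)
= 12 * (50/30)
= 12 * 5/3
= 20

20


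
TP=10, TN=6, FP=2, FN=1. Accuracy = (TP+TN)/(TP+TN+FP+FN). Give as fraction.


Accuracy = (TP + TN) / (TP + TN + FP + FN)
TP + TN = 10 + 6 = 16
Total = 10 + 6 + 2 + 1 = 19
Accuracy = 16 / 19 = 16/19

16/19


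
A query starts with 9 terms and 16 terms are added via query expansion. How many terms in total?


Original terms: 9
Expansion terms: 16
Total = 9 + 16 = 25

25


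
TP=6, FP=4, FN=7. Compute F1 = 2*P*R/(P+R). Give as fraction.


F1 = 2 * P * R / (P + R)
P = TP/(TP+FP) = 6/10 = 3/5
R = TP/(TP+FN) = 6/13 = 6/13
2 * P * R = 2 * 3/5 * 6/13 = 36/65
P + R = 3/5 + 6/13 = 69/65
F1 = 36/65 / 69/65 = 12/23

12/23


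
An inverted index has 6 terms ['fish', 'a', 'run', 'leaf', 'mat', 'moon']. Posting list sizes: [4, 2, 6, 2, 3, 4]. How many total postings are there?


Summing posting list sizes:
'fish': 4 postings
'a': 2 postings
'run': 6 postings
'leaf': 2 postings
'mat': 3 postings
'moon': 4 postings
Total = 4 + 2 + 6 + 2 + 3 + 4 = 21

21


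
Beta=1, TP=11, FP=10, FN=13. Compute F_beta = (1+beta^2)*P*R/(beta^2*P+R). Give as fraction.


P = TP/(TP+FP) = 11/21 = 11/21
R = TP/(TP+FN) = 11/24 = 11/24
beta^2 = 1^2 = 1
(1 + beta^2) = 2
Numerator = (1+beta^2)*P*R = 121/252
Denominator = beta^2*P + R = 11/21 + 11/24 = 55/56
F_beta = 22/45

22/45


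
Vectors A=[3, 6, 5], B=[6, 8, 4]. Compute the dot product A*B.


Dot product = sum of element-wise products
A[0]*B[0] = 3*6 = 18
A[1]*B[1] = 6*8 = 48
A[2]*B[2] = 5*4 = 20
Sum = 18 + 48 + 20 = 86

86


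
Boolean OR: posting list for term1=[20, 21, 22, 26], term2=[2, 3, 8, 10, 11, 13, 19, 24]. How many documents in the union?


Boolean OR: find union of posting lists
term1 docs: [20, 21, 22, 26]
term2 docs: [2, 3, 8, 10, 11, 13, 19, 24]
Union: [2, 3, 8, 10, 11, 13, 19, 20, 21, 22, 24, 26]
|union| = 12

12


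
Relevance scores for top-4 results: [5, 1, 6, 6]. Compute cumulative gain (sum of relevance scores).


Cumulative Gain = sum of relevance scores
Position 1: rel=5, running sum=5
Position 2: rel=1, running sum=6
Position 3: rel=6, running sum=12
Position 4: rel=6, running sum=18
CG = 18

18


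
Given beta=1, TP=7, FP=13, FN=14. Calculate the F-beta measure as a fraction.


P = TP/(TP+FP) = 7/20 = 7/20
R = TP/(TP+FN) = 7/21 = 1/3
beta^2 = 1^2 = 1
(1 + beta^2) = 2
Numerator = (1+beta^2)*P*R = 7/30
Denominator = beta^2*P + R = 7/20 + 1/3 = 41/60
F_beta = 14/41

14/41


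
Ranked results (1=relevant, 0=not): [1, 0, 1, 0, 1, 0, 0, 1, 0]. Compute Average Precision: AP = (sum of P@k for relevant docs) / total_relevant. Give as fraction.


Computing P@k for each relevant position:
Position 1: relevant, P@1 = 1/1 = 1
Position 2: not relevant
Position 3: relevant, P@3 = 2/3 = 2/3
Position 4: not relevant
Position 5: relevant, P@5 = 3/5 = 3/5
Position 6: not relevant
Position 7: not relevant
Position 8: relevant, P@8 = 4/8 = 1/2
Position 9: not relevant
Sum of P@k = 1 + 2/3 + 3/5 + 1/2 = 83/30
AP = 83/30 / 4 = 83/120

83/120


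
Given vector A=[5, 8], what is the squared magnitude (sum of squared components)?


|A|^2 = sum of squared components
A[0]^2 = 5^2 = 25
A[1]^2 = 8^2 = 64
Sum = 25 + 64 = 89

89


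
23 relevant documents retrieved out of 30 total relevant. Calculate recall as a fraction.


Recall = retrieved_relevant / total_relevant
= 23 / 30
= 23 / (23 + 7)
= 23/30

23/30


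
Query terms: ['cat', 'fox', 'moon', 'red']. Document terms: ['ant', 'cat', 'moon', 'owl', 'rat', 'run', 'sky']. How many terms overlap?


Query terms: ['cat', 'fox', 'moon', 'red']
Document terms: ['ant', 'cat', 'moon', 'owl', 'rat', 'run', 'sky']
Common terms: ['cat', 'moon']
Overlap count = 2

2


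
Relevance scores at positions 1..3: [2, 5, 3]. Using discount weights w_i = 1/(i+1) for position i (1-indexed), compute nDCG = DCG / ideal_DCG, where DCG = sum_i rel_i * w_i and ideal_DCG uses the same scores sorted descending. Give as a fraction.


Position discount weights w_i = 1/(i+1) for i=1..3:
Weights = [1/2, 1/3, 1/4]
Actual relevance: [2, 5, 3]
DCG = 2/2 + 5/3 + 3/4 = 41/12
Ideal relevance (sorted desc): [5, 3, 2]
Ideal DCG = 5/2 + 3/3 + 2/4 = 4
nDCG = DCG / ideal_DCG = 41/12 / 4 = 41/48

41/48


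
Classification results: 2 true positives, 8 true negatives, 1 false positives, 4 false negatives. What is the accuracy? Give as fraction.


Accuracy = (TP + TN) / (TP + TN + FP + FN)
TP + TN = 2 + 8 = 10
Total = 2 + 8 + 1 + 4 = 15
Accuracy = 10 / 15 = 2/3

2/3


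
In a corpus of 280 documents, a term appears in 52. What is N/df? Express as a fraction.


IDF ratio = N / df
= 280 / 52
= 70/13

70/13


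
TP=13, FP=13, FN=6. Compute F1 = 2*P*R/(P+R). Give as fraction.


F1 = 2 * P * R / (P + R)
P = TP/(TP+FP) = 13/26 = 1/2
R = TP/(TP+FN) = 13/19 = 13/19
2 * P * R = 2 * 1/2 * 13/19 = 13/19
P + R = 1/2 + 13/19 = 45/38
F1 = 13/19 / 45/38 = 26/45

26/45


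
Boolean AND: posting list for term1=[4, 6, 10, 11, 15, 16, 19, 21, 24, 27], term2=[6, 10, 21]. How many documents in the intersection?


Boolean AND: find intersection of posting lists
term1 docs: [4, 6, 10, 11, 15, 16, 19, 21, 24, 27]
term2 docs: [6, 10, 21]
Intersection: [6, 10, 21]
|intersection| = 3

3


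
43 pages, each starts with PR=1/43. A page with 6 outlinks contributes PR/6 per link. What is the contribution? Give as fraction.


Initial PR = 1/43 = 1/43
Outlinks = 6
Contribution per link = PR / outlinks
= 1/43 / 6
= 1/258

1/258


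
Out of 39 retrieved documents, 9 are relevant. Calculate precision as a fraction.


Precision = relevant_retrieved / total_retrieved
= 9 / 39
= 9 / (9 + 30)
= 3/13

3/13


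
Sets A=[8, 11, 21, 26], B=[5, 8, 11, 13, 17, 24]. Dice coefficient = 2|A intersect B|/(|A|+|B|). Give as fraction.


A intersect B = [8, 11]
|A intersect B| = 2
|A| = 4, |B| = 6
Dice = 2*2 / (4+6)
= 4 / 10 = 2/5

2/5


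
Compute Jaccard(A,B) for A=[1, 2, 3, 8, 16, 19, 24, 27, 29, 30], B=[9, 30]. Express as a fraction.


A intersect B = [30]
|A intersect B| = 1
A union B = [1, 2, 3, 8, 9, 16, 19, 24, 27, 29, 30]
|A union B| = 11
Jaccard = 1/11 = 1/11

1/11


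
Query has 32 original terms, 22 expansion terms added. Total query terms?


Original terms: 32
Expansion terms: 22
Total = 32 + 22 = 54

54


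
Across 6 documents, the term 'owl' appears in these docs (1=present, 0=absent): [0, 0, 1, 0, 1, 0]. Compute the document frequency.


Checking each document for 'owl':
Doc 1: absent
Doc 2: absent
Doc 3: present
Doc 4: absent
Doc 5: present
Doc 6: absent
df = sum of presences = 0 + 0 + 1 + 0 + 1 + 0 = 2

2


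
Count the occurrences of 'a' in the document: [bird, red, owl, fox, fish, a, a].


Document has 7 words
Scanning for 'a':
Found at positions: [5, 6]
Count = 2

2


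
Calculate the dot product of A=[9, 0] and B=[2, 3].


Dot product = sum of element-wise products
A[0]*B[0] = 9*2 = 18
A[1]*B[1] = 0*3 = 0
Sum = 18 + 0 = 18

18


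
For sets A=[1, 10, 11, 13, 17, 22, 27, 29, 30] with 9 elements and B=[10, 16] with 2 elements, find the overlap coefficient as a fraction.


A intersect B = [10]
|A intersect B| = 1
min(|A|, |B|) = min(9, 2) = 2
Overlap = 1 / 2 = 1/2

1/2


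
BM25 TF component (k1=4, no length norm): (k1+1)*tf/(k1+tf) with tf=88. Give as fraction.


BM25 TF component = (k1+1)*tf / (k1+tf)
k1 = 4, tf = 88
Numerator = (4+1)*88 = 440
Denominator = 4 + 88 = 92
= 440/92 = 110/23

110/23


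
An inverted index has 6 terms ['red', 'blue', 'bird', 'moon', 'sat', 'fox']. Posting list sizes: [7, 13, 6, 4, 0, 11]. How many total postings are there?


Summing posting list sizes:
'red': 7 postings
'blue': 13 postings
'bird': 6 postings
'moon': 4 postings
'sat': 0 postings
'fox': 11 postings
Total = 7 + 13 + 6 + 4 + 0 + 11 = 41

41


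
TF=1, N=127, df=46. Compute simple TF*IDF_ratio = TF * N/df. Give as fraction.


TF * (N/df)
= 1 * (127/46)
= 1 * 127/46
= 127/46

127/46


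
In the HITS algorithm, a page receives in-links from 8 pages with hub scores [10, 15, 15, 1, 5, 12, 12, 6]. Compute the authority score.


Authority = sum of hub scores of in-linkers
In-link 1: hub score = 10
In-link 2: hub score = 15
In-link 3: hub score = 15
In-link 4: hub score = 1
In-link 5: hub score = 5
In-link 6: hub score = 12
In-link 7: hub score = 12
In-link 8: hub score = 6
Authority = 10 + 15 + 15 + 1 + 5 + 12 + 12 + 6 = 76

76


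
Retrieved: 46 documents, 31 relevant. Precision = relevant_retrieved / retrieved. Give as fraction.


Precision = relevant_retrieved / total_retrieved
= 31 / 46
= 31 / (31 + 15)
= 31/46

31/46


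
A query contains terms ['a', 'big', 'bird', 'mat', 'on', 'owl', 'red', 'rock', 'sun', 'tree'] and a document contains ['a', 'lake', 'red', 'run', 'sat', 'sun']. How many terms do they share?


Query terms: ['a', 'big', 'bird', 'mat', 'on', 'owl', 'red', 'rock', 'sun', 'tree']
Document terms: ['a', 'lake', 'red', 'run', 'sat', 'sun']
Common terms: ['a', 'red', 'sun']
Overlap count = 3

3


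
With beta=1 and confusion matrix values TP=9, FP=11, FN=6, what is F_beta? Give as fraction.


P = TP/(TP+FP) = 9/20 = 9/20
R = TP/(TP+FN) = 9/15 = 3/5
beta^2 = 1^2 = 1
(1 + beta^2) = 2
Numerator = (1+beta^2)*P*R = 27/50
Denominator = beta^2*P + R = 9/20 + 3/5 = 21/20
F_beta = 18/35

18/35


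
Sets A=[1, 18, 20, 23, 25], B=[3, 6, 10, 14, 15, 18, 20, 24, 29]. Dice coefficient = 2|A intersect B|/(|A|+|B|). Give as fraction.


A intersect B = [18, 20]
|A intersect B| = 2
|A| = 5, |B| = 9
Dice = 2*2 / (5+9)
= 4 / 14 = 2/7

2/7


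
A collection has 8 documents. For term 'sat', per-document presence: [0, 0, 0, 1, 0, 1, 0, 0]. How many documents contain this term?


Checking each document for 'sat':
Doc 1: absent
Doc 2: absent
Doc 3: absent
Doc 4: present
Doc 5: absent
Doc 6: present
Doc 7: absent
Doc 8: absent
df = sum of presences = 0 + 0 + 0 + 1 + 0 + 1 + 0 + 0 = 2

2


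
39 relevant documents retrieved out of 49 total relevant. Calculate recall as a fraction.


Recall = retrieved_relevant / total_relevant
= 39 / 49
= 39 / (39 + 10)
= 39/49

39/49


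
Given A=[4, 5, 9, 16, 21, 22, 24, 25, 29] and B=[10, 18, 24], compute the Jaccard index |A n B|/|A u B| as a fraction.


A intersect B = [24]
|A intersect B| = 1
A union B = [4, 5, 9, 10, 16, 18, 21, 22, 24, 25, 29]
|A union B| = 11
Jaccard = 1/11 = 1/11

1/11


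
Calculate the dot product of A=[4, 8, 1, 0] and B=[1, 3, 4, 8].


Dot product = sum of element-wise products
A[0]*B[0] = 4*1 = 4
A[1]*B[1] = 8*3 = 24
A[2]*B[2] = 1*4 = 4
A[3]*B[3] = 0*8 = 0
Sum = 4 + 24 + 4 + 0 = 32

32


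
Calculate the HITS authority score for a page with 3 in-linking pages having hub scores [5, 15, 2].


Authority = sum of hub scores of in-linkers
In-link 1: hub score = 5
In-link 2: hub score = 15
In-link 3: hub score = 2
Authority = 5 + 15 + 2 = 22

22


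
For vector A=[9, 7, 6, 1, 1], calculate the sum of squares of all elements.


|A|^2 = sum of squared components
A[0]^2 = 9^2 = 81
A[1]^2 = 7^2 = 49
A[2]^2 = 6^2 = 36
A[3]^2 = 1^2 = 1
A[4]^2 = 1^2 = 1
Sum = 81 + 49 + 36 + 1 + 1 = 168

168


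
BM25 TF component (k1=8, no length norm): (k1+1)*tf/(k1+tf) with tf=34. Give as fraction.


BM25 TF component = (k1+1)*tf / (k1+tf)
k1 = 8, tf = 34
Numerator = (8+1)*34 = 306
Denominator = 8 + 34 = 42
= 306/42 = 51/7

51/7


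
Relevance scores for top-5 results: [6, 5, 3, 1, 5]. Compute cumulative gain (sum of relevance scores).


Cumulative Gain = sum of relevance scores
Position 1: rel=6, running sum=6
Position 2: rel=5, running sum=11
Position 3: rel=3, running sum=14
Position 4: rel=1, running sum=15
Position 5: rel=5, running sum=20
CG = 20

20


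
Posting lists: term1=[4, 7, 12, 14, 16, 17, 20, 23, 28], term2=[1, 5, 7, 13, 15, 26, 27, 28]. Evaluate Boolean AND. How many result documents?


Boolean AND: find intersection of posting lists
term1 docs: [4, 7, 12, 14, 16, 17, 20, 23, 28]
term2 docs: [1, 5, 7, 13, 15, 26, 27, 28]
Intersection: [7, 28]
|intersection| = 2

2


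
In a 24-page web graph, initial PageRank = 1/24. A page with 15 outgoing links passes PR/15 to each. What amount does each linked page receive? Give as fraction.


Initial PR = 1/24 = 1/24
Outlinks = 15
Contribution per link = PR / outlinks
= 1/24 / 15
= 1/360

1/360


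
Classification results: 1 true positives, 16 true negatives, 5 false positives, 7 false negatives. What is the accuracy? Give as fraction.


Accuracy = (TP + TN) / (TP + TN + FP + FN)
TP + TN = 1 + 16 = 17
Total = 1 + 16 + 5 + 7 = 29
Accuracy = 17 / 29 = 17/29

17/29


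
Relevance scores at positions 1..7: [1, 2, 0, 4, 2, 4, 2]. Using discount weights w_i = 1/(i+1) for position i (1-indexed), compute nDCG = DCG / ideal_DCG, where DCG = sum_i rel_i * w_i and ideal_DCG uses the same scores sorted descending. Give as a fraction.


Position discount weights w_i = 1/(i+1) for i=1..7:
Weights = [1/2, 1/3, 1/4, 1/5, 1/6, 1/7, 1/8]
Actual relevance: [1, 2, 0, 4, 2, 4, 2]
DCG = 1/2 + 2/3 + 0/4 + 4/5 + 2/6 + 4/7 + 2/8 = 437/140
Ideal relevance (sorted desc): [4, 4, 2, 2, 2, 1, 0]
Ideal DCG = 4/2 + 4/3 + 2/4 + 2/5 + 2/6 + 1/7 + 0/8 = 989/210
nDCG = DCG / ideal_DCG = 437/140 / 989/210 = 57/86

57/86


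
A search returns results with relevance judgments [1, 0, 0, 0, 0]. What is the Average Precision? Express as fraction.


Computing P@k for each relevant position:
Position 1: relevant, P@1 = 1/1 = 1
Position 2: not relevant
Position 3: not relevant
Position 4: not relevant
Position 5: not relevant
Sum of P@k = 1 = 1
AP = 1 / 1 = 1

1


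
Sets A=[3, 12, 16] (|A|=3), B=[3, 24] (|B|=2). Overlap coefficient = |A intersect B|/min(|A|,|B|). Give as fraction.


A intersect B = [3]
|A intersect B| = 1
min(|A|, |B|) = min(3, 2) = 2
Overlap = 1 / 2 = 1/2

1/2


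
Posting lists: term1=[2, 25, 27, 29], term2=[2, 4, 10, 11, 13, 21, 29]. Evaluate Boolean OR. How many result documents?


Boolean OR: find union of posting lists
term1 docs: [2, 25, 27, 29]
term2 docs: [2, 4, 10, 11, 13, 21, 29]
Union: [2, 4, 10, 11, 13, 21, 25, 27, 29]
|union| = 9

9


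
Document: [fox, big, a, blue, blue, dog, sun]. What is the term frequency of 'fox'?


Document has 7 words
Scanning for 'fox':
Found at positions: [0]
Count = 1

1


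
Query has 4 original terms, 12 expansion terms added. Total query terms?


Original terms: 4
Expansion terms: 12
Total = 4 + 12 = 16

16


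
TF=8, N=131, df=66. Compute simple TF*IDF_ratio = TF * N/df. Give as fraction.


TF * (N/df)
= 8 * (131/66)
= 8 * 131/66
= 524/33

524/33


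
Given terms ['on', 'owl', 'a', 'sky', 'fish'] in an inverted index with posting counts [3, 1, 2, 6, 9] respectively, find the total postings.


Summing posting list sizes:
'on': 3 postings
'owl': 1 postings
'a': 2 postings
'sky': 6 postings
'fish': 9 postings
Total = 3 + 1 + 2 + 6 + 9 = 21

21


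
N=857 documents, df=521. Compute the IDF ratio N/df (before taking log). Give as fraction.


IDF ratio = N / df
= 857 / 521
= 857/521

857/521


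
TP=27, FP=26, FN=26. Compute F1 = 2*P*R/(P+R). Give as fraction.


F1 = 2 * P * R / (P + R)
P = TP/(TP+FP) = 27/53 = 27/53
R = TP/(TP+FN) = 27/53 = 27/53
2 * P * R = 2 * 27/53 * 27/53 = 1458/2809
P + R = 27/53 + 27/53 = 54/53
F1 = 1458/2809 / 54/53 = 27/53

27/53


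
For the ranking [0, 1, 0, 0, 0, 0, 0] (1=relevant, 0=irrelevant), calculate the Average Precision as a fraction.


Computing P@k for each relevant position:
Position 1: not relevant
Position 2: relevant, P@2 = 1/2 = 1/2
Position 3: not relevant
Position 4: not relevant
Position 5: not relevant
Position 6: not relevant
Position 7: not relevant
Sum of P@k = 1/2 = 1/2
AP = 1/2 / 1 = 1/2

1/2


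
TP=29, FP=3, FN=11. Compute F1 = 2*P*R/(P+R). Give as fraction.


F1 = 2 * P * R / (P + R)
P = TP/(TP+FP) = 29/32 = 29/32
R = TP/(TP+FN) = 29/40 = 29/40
2 * P * R = 2 * 29/32 * 29/40 = 841/640
P + R = 29/32 + 29/40 = 261/160
F1 = 841/640 / 261/160 = 29/36

29/36


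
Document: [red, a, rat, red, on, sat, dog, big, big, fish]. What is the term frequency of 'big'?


Document has 10 words
Scanning for 'big':
Found at positions: [7, 8]
Count = 2

2


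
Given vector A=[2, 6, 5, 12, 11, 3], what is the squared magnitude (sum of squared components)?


|A|^2 = sum of squared components
A[0]^2 = 2^2 = 4
A[1]^2 = 6^2 = 36
A[2]^2 = 5^2 = 25
A[3]^2 = 12^2 = 144
A[4]^2 = 11^2 = 121
A[5]^2 = 3^2 = 9
Sum = 4 + 36 + 25 + 144 + 121 + 9 = 339

339


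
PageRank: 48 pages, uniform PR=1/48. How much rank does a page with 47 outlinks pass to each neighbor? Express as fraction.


Initial PR = 1/48 = 1/48
Outlinks = 47
Contribution per link = PR / outlinks
= 1/48 / 47
= 1/2256

1/2256


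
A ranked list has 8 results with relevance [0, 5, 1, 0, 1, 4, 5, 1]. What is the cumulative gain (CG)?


Cumulative Gain = sum of relevance scores
Position 1: rel=0, running sum=0
Position 2: rel=5, running sum=5
Position 3: rel=1, running sum=6
Position 4: rel=0, running sum=6
Position 5: rel=1, running sum=7
Position 6: rel=4, running sum=11
Position 7: rel=5, running sum=16
Position 8: rel=1, running sum=17
CG = 17

17


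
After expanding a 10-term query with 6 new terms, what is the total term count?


Original terms: 10
Expansion terms: 6
Total = 10 + 6 = 16

16


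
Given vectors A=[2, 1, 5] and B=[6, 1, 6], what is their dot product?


Dot product = sum of element-wise products
A[0]*B[0] = 2*6 = 12
A[1]*B[1] = 1*1 = 1
A[2]*B[2] = 5*6 = 30
Sum = 12 + 1 + 30 = 43

43


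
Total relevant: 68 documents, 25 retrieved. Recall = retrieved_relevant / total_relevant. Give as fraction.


Recall = retrieved_relevant / total_relevant
= 25 / 68
= 25 / (25 + 43)
= 25/68

25/68


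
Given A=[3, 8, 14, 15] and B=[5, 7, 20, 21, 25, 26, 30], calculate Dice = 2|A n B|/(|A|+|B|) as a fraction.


A intersect B = []
|A intersect B| = 0
|A| = 4, |B| = 7
Dice = 2*0 / (4+7)
= 0 / 11 = 0

0


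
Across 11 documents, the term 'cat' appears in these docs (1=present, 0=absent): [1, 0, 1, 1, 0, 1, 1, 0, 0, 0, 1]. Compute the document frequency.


Checking each document for 'cat':
Doc 1: present
Doc 2: absent
Doc 3: present
Doc 4: present
Doc 5: absent
Doc 6: present
Doc 7: present
Doc 8: absent
Doc 9: absent
Doc 10: absent
Doc 11: present
df = sum of presences = 1 + 0 + 1 + 1 + 0 + 1 + 1 + 0 + 0 + 0 + 1 = 6

6


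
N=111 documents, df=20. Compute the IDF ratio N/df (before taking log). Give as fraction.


IDF ratio = N / df
= 111 / 20
= 111/20

111/20


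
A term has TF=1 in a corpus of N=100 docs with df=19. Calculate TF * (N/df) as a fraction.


TF * (N/df)
= 1 * (100/19)
= 1 * 100/19
= 100/19

100/19


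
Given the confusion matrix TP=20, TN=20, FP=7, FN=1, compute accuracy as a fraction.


Accuracy = (TP + TN) / (TP + TN + FP + FN)
TP + TN = 20 + 20 = 40
Total = 20 + 20 + 7 + 1 = 48
Accuracy = 40 / 48 = 5/6

5/6


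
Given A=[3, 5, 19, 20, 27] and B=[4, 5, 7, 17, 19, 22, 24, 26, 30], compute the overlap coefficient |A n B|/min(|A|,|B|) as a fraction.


A intersect B = [5, 19]
|A intersect B| = 2
min(|A|, |B|) = min(5, 9) = 5
Overlap = 2 / 5 = 2/5

2/5


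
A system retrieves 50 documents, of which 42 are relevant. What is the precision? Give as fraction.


Precision = relevant_retrieved / total_retrieved
= 42 / 50
= 42 / (42 + 8)
= 21/25

21/25


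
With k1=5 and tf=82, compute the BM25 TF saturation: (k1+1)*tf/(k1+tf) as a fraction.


BM25 TF component = (k1+1)*tf / (k1+tf)
k1 = 5, tf = 82
Numerator = (5+1)*82 = 492
Denominator = 5 + 82 = 87
= 492/87 = 164/29

164/29


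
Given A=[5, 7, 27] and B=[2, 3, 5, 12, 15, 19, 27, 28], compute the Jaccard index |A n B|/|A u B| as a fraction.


A intersect B = [5, 27]
|A intersect B| = 2
A union B = [2, 3, 5, 7, 12, 15, 19, 27, 28]
|A union B| = 9
Jaccard = 2/9 = 2/9

2/9


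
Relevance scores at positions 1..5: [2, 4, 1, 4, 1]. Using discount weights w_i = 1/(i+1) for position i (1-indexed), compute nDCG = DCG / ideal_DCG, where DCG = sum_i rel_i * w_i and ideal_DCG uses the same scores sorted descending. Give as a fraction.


Position discount weights w_i = 1/(i+1) for i=1..5:
Weights = [1/2, 1/3, 1/4, 1/5, 1/6]
Actual relevance: [2, 4, 1, 4, 1]
DCG = 2/2 + 4/3 + 1/4 + 4/5 + 1/6 = 71/20
Ideal relevance (sorted desc): [4, 4, 2, 1, 1]
Ideal DCG = 4/2 + 4/3 + 2/4 + 1/5 + 1/6 = 21/5
nDCG = DCG / ideal_DCG = 71/20 / 21/5 = 71/84

71/84


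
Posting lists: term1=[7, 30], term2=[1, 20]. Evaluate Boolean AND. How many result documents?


Boolean AND: find intersection of posting lists
term1 docs: [7, 30]
term2 docs: [1, 20]
Intersection: []
|intersection| = 0

0


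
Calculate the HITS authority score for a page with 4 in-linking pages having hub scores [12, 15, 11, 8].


Authority = sum of hub scores of in-linkers
In-link 1: hub score = 12
In-link 2: hub score = 15
In-link 3: hub score = 11
In-link 4: hub score = 8
Authority = 12 + 15 + 11 + 8 = 46

46


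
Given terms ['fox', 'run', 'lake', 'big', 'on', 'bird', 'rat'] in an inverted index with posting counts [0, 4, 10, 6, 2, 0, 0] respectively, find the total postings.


Summing posting list sizes:
'fox': 0 postings
'run': 4 postings
'lake': 10 postings
'big': 6 postings
'on': 2 postings
'bird': 0 postings
'rat': 0 postings
Total = 0 + 4 + 10 + 6 + 2 + 0 + 0 = 22

22


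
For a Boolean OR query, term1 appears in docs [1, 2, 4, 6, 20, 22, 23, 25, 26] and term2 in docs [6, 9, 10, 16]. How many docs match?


Boolean OR: find union of posting lists
term1 docs: [1, 2, 4, 6, 20, 22, 23, 25, 26]
term2 docs: [6, 9, 10, 16]
Union: [1, 2, 4, 6, 9, 10, 16, 20, 22, 23, 25, 26]
|union| = 12

12


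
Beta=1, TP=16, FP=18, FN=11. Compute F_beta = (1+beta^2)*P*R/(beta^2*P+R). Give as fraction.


P = TP/(TP+FP) = 16/34 = 8/17
R = TP/(TP+FN) = 16/27 = 16/27
beta^2 = 1^2 = 1
(1 + beta^2) = 2
Numerator = (1+beta^2)*P*R = 256/459
Denominator = beta^2*P + R = 8/17 + 16/27 = 488/459
F_beta = 32/61

32/61


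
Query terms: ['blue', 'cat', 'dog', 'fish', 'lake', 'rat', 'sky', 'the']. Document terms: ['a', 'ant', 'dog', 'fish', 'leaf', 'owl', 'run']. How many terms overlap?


Query terms: ['blue', 'cat', 'dog', 'fish', 'lake', 'rat', 'sky', 'the']
Document terms: ['a', 'ant', 'dog', 'fish', 'leaf', 'owl', 'run']
Common terms: ['dog', 'fish']
Overlap count = 2

2


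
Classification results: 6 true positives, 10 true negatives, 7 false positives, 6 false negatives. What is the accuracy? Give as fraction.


Accuracy = (TP + TN) / (TP + TN + FP + FN)
TP + TN = 6 + 10 = 16
Total = 6 + 10 + 7 + 6 = 29
Accuracy = 16 / 29 = 16/29

16/29


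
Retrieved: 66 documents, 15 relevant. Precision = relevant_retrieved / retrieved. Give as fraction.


Precision = relevant_retrieved / total_retrieved
= 15 / 66
= 15 / (15 + 51)
= 5/22

5/22


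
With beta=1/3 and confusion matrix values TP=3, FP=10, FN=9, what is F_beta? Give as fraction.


P = TP/(TP+FP) = 3/13 = 3/13
R = TP/(TP+FN) = 3/12 = 1/4
beta^2 = 1/3^2 = 1/9
(1 + beta^2) = 10/9
Numerator = (1+beta^2)*P*R = 5/78
Denominator = beta^2*P + R = 1/39 + 1/4 = 43/156
F_beta = 10/43

10/43


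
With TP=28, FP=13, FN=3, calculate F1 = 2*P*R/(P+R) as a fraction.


F1 = 2 * P * R / (P + R)
P = TP/(TP+FP) = 28/41 = 28/41
R = TP/(TP+FN) = 28/31 = 28/31
2 * P * R = 2 * 28/41 * 28/31 = 1568/1271
P + R = 28/41 + 28/31 = 2016/1271
F1 = 1568/1271 / 2016/1271 = 7/9

7/9


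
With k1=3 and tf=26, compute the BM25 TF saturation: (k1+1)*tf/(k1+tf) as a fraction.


BM25 TF component = (k1+1)*tf / (k1+tf)
k1 = 3, tf = 26
Numerator = (3+1)*26 = 104
Denominator = 3 + 26 = 29
= 104/29 = 104/29

104/29


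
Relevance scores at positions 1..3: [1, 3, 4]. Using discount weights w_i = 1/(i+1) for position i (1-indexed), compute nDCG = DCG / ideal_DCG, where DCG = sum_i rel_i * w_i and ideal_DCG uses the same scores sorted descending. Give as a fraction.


Position discount weights w_i = 1/(i+1) for i=1..3:
Weights = [1/2, 1/3, 1/4]
Actual relevance: [1, 3, 4]
DCG = 1/2 + 3/3 + 4/4 = 5/2
Ideal relevance (sorted desc): [4, 3, 1]
Ideal DCG = 4/2 + 3/3 + 1/4 = 13/4
nDCG = DCG / ideal_DCG = 5/2 / 13/4 = 10/13

10/13


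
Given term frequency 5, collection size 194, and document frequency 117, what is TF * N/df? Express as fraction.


TF * (N/df)
= 5 * (194/117)
= 5 * 194/117
= 970/117

970/117


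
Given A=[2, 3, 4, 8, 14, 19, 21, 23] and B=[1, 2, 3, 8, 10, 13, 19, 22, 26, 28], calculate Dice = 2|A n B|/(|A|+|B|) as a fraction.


A intersect B = [2, 3, 8, 19]
|A intersect B| = 4
|A| = 8, |B| = 10
Dice = 2*4 / (8+10)
= 8 / 18 = 4/9

4/9


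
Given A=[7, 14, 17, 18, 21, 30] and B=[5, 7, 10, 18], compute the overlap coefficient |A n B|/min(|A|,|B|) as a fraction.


A intersect B = [7, 18]
|A intersect B| = 2
min(|A|, |B|) = min(6, 4) = 4
Overlap = 2 / 4 = 1/2

1/2


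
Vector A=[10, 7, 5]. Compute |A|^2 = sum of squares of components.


|A|^2 = sum of squared components
A[0]^2 = 10^2 = 100
A[1]^2 = 7^2 = 49
A[2]^2 = 5^2 = 25
Sum = 100 + 49 + 25 = 174

174


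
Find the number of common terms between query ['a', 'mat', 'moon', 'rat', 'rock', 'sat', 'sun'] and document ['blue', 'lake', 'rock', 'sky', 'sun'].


Query terms: ['a', 'mat', 'moon', 'rat', 'rock', 'sat', 'sun']
Document terms: ['blue', 'lake', 'rock', 'sky', 'sun']
Common terms: ['rock', 'sun']
Overlap count = 2

2


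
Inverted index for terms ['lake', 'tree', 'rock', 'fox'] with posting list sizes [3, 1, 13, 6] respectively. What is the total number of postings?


Summing posting list sizes:
'lake': 3 postings
'tree': 1 postings
'rock': 13 postings
'fox': 6 postings
Total = 3 + 1 + 13 + 6 = 23

23


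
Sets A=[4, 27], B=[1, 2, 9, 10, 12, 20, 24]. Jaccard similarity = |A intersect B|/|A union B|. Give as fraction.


A intersect B = []
|A intersect B| = 0
A union B = [1, 2, 4, 9, 10, 12, 20, 24, 27]
|A union B| = 9
Jaccard = 0/9 = 0

0


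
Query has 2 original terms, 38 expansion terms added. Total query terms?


Original terms: 2
Expansion terms: 38
Total = 2 + 38 = 40

40


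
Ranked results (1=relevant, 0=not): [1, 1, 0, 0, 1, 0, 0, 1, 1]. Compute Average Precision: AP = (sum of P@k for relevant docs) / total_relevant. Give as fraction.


Computing P@k for each relevant position:
Position 1: relevant, P@1 = 1/1 = 1
Position 2: relevant, P@2 = 2/2 = 1
Position 3: not relevant
Position 4: not relevant
Position 5: relevant, P@5 = 3/5 = 3/5
Position 6: not relevant
Position 7: not relevant
Position 8: relevant, P@8 = 4/8 = 1/2
Position 9: relevant, P@9 = 5/9 = 5/9
Sum of P@k = 1 + 1 + 3/5 + 1/2 + 5/9 = 329/90
AP = 329/90 / 5 = 329/450

329/450


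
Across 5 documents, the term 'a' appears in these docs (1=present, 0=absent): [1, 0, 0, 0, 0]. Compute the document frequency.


Checking each document for 'a':
Doc 1: present
Doc 2: absent
Doc 3: absent
Doc 4: absent
Doc 5: absent
df = sum of presences = 1 + 0 + 0 + 0 + 0 = 1

1


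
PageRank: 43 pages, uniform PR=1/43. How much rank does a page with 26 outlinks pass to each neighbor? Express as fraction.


Initial PR = 1/43 = 1/43
Outlinks = 26
Contribution per link = PR / outlinks
= 1/43 / 26
= 1/1118

1/1118


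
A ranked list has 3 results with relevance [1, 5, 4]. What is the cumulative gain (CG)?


Cumulative Gain = sum of relevance scores
Position 1: rel=1, running sum=1
Position 2: rel=5, running sum=6
Position 3: rel=4, running sum=10
CG = 10

10


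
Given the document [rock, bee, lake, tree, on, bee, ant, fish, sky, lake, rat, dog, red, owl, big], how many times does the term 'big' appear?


Document has 15 words
Scanning for 'big':
Found at positions: [14]
Count = 1

1


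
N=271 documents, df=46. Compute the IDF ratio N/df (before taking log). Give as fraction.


IDF ratio = N / df
= 271 / 46
= 271/46

271/46


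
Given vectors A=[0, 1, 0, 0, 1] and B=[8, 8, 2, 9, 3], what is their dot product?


Dot product = sum of element-wise products
A[0]*B[0] = 0*8 = 0
A[1]*B[1] = 1*8 = 8
A[2]*B[2] = 0*2 = 0
A[3]*B[3] = 0*9 = 0
A[4]*B[4] = 1*3 = 3
Sum = 0 + 8 + 0 + 0 + 3 = 11

11


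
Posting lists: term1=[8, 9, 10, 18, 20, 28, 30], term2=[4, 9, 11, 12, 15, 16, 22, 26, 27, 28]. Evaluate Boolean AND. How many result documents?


Boolean AND: find intersection of posting lists
term1 docs: [8, 9, 10, 18, 20, 28, 30]
term2 docs: [4, 9, 11, 12, 15, 16, 22, 26, 27, 28]
Intersection: [9, 28]
|intersection| = 2

2


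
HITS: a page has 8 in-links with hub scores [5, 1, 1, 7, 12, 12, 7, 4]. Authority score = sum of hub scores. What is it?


Authority = sum of hub scores of in-linkers
In-link 1: hub score = 5
In-link 2: hub score = 1
In-link 3: hub score = 1
In-link 4: hub score = 7
In-link 5: hub score = 12
In-link 6: hub score = 12
In-link 7: hub score = 7
In-link 8: hub score = 4
Authority = 5 + 1 + 1 + 7 + 12 + 12 + 7 + 4 = 49

49


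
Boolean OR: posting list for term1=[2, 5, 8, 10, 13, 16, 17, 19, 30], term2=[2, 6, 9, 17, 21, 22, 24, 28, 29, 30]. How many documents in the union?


Boolean OR: find union of posting lists
term1 docs: [2, 5, 8, 10, 13, 16, 17, 19, 30]
term2 docs: [2, 6, 9, 17, 21, 22, 24, 28, 29, 30]
Union: [2, 5, 6, 8, 9, 10, 13, 16, 17, 19, 21, 22, 24, 28, 29, 30]
|union| = 16

16


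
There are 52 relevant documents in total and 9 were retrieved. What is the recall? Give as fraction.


Recall = retrieved_relevant / total_relevant
= 9 / 52
= 9 / (9 + 43)
= 9/52

9/52


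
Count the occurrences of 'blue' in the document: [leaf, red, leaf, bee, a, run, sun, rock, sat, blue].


Document has 10 words
Scanning for 'blue':
Found at positions: [9]
Count = 1

1


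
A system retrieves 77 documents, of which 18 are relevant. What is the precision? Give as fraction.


Precision = relevant_retrieved / total_retrieved
= 18 / 77
= 18 / (18 + 59)
= 18/77

18/77


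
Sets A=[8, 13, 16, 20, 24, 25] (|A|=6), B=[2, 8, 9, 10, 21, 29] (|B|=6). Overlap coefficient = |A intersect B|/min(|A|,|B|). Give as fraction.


A intersect B = [8]
|A intersect B| = 1
min(|A|, |B|) = min(6, 6) = 6
Overlap = 1 / 6 = 1/6

1/6


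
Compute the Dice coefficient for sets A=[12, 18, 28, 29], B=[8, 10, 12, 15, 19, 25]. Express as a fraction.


A intersect B = [12]
|A intersect B| = 1
|A| = 4, |B| = 6
Dice = 2*1 / (4+6)
= 2 / 10 = 1/5

1/5


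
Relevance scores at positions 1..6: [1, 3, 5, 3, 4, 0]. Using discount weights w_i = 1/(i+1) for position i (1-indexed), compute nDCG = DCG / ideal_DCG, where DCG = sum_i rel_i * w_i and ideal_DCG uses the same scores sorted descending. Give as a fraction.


Position discount weights w_i = 1/(i+1) for i=1..6:
Weights = [1/2, 1/3, 1/4, 1/5, 1/6, 1/7]
Actual relevance: [1, 3, 5, 3, 4, 0]
DCG = 1/2 + 3/3 + 5/4 + 3/5 + 4/6 + 0/7 = 241/60
Ideal relevance (sorted desc): [5, 4, 3, 3, 1, 0]
Ideal DCG = 5/2 + 4/3 + 3/4 + 3/5 + 1/6 + 0/7 = 107/20
nDCG = DCG / ideal_DCG = 241/60 / 107/20 = 241/321

241/321


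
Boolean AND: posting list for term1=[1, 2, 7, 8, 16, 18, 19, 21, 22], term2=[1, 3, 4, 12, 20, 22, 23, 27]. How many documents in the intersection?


Boolean AND: find intersection of posting lists
term1 docs: [1, 2, 7, 8, 16, 18, 19, 21, 22]
term2 docs: [1, 3, 4, 12, 20, 22, 23, 27]
Intersection: [1, 22]
|intersection| = 2

2


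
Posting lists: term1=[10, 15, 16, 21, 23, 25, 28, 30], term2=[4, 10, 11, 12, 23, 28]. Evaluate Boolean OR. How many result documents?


Boolean OR: find union of posting lists
term1 docs: [10, 15, 16, 21, 23, 25, 28, 30]
term2 docs: [4, 10, 11, 12, 23, 28]
Union: [4, 10, 11, 12, 15, 16, 21, 23, 25, 28, 30]
|union| = 11

11


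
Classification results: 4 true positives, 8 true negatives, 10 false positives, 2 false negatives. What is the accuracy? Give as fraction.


Accuracy = (TP + TN) / (TP + TN + FP + FN)
TP + TN = 4 + 8 = 12
Total = 4 + 8 + 10 + 2 = 24
Accuracy = 12 / 24 = 1/2

1/2


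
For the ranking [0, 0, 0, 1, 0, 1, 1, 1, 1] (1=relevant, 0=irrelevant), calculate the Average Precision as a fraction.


Computing P@k for each relevant position:
Position 1: not relevant
Position 2: not relevant
Position 3: not relevant
Position 4: relevant, P@4 = 1/4 = 1/4
Position 5: not relevant
Position 6: relevant, P@6 = 2/6 = 1/3
Position 7: relevant, P@7 = 3/7 = 3/7
Position 8: relevant, P@8 = 4/8 = 1/2
Position 9: relevant, P@9 = 5/9 = 5/9
Sum of P@k = 1/4 + 1/3 + 3/7 + 1/2 + 5/9 = 521/252
AP = 521/252 / 5 = 521/1260

521/1260


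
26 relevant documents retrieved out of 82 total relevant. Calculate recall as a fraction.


Recall = retrieved_relevant / total_relevant
= 26 / 82
= 26 / (26 + 56)
= 13/41

13/41


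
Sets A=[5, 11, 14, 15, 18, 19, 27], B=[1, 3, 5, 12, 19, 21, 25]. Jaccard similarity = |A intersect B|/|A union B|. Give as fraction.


A intersect B = [5, 19]
|A intersect B| = 2
A union B = [1, 3, 5, 11, 12, 14, 15, 18, 19, 21, 25, 27]
|A union B| = 12
Jaccard = 2/12 = 1/6

1/6


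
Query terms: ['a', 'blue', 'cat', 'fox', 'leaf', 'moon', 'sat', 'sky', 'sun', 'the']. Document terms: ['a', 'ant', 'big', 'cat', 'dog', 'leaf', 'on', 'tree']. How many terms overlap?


Query terms: ['a', 'blue', 'cat', 'fox', 'leaf', 'moon', 'sat', 'sky', 'sun', 'the']
Document terms: ['a', 'ant', 'big', 'cat', 'dog', 'leaf', 'on', 'tree']
Common terms: ['a', 'cat', 'leaf']
Overlap count = 3

3


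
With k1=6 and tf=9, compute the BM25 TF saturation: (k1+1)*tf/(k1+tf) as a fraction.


BM25 TF component = (k1+1)*tf / (k1+tf)
k1 = 6, tf = 9
Numerator = (6+1)*9 = 63
Denominator = 6 + 9 = 15
= 63/15 = 21/5

21/5


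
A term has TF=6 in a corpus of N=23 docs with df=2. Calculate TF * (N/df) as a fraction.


TF * (N/df)
= 6 * (23/2)
= 6 * 23/2
= 69

69


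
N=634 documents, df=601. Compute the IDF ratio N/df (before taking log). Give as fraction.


IDF ratio = N / df
= 634 / 601
= 634/601

634/601


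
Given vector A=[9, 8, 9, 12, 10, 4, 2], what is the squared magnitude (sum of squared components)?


|A|^2 = sum of squared components
A[0]^2 = 9^2 = 81
A[1]^2 = 8^2 = 64
A[2]^2 = 9^2 = 81
A[3]^2 = 12^2 = 144
A[4]^2 = 10^2 = 100
A[5]^2 = 4^2 = 16
A[6]^2 = 2^2 = 4
Sum = 81 + 64 + 81 + 144 + 100 + 16 + 4 = 490

490


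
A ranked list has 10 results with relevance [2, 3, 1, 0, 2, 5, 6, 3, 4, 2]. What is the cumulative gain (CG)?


Cumulative Gain = sum of relevance scores
Position 1: rel=2, running sum=2
Position 2: rel=3, running sum=5
Position 3: rel=1, running sum=6
Position 4: rel=0, running sum=6
Position 5: rel=2, running sum=8
Position 6: rel=5, running sum=13
Position 7: rel=6, running sum=19
Position 8: rel=3, running sum=22
Position 9: rel=4, running sum=26
Position 10: rel=2, running sum=28
CG = 28

28


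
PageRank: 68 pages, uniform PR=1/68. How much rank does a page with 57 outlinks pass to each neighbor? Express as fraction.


Initial PR = 1/68 = 1/68
Outlinks = 57
Contribution per link = PR / outlinks
= 1/68 / 57
= 1/3876

1/3876
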